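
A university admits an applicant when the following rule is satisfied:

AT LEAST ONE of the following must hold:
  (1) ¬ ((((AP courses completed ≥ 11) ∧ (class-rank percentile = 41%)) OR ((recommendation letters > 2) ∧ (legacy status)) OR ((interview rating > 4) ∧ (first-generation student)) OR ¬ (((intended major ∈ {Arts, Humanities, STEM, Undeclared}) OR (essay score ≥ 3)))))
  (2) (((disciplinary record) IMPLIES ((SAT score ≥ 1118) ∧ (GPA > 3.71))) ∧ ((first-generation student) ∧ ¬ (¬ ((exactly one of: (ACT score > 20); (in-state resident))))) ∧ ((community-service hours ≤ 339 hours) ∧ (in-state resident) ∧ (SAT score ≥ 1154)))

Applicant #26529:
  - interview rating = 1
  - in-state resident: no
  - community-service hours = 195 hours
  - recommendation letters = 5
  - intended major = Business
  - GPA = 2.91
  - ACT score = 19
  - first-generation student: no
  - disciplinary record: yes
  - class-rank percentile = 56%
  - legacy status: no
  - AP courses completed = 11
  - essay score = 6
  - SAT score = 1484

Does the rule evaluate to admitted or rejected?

Atomic conditions:
  AP courses completed ≥ 11: 11 ≥ 11 is true
  class-rank percentile = 41%: 56 == 41 is false
  recommendation letters > 2: 5 > 2 is true
  legacy status: no → false
  interview rating > 4: 1 > 4 is false
  first-generation student: no → false
  intended major ∈ {Arts, Humanities, STEM, Undeclared}: Business is not in the set → false
  essay score ≥ 3: 6 ≥ 3 is true
  disciplinary record: yes → true
  SAT score ≥ 1118: 1484 ≥ 1118 is true
  GPA > 3.71: 2.91 > 3.71 is false
  ACT score > 20: 19 > 20 is false
  in-state resident: no → false
  community-service hours ≤ 339 hours: 195 ≤ 339 is true
  SAT score ≥ 1154: 1484 ≥ 1154 is true
Combine:
[1.1.1] true AND false = false
[1.1.2] true AND false = false
[1.1.3] false AND false = false
[1.1.4.1] false OR true = true
[1.1.4] NOT true = false
[1.1] false OR false OR false OR false = false
[1] NOT false = true
[2.1.2] true AND false = false
[2.1] true → false = false
[2.2.2.1.1] exactly-one(false, false) = false
[2.2.2.1] NOT false = true
[2.2.2] NOT true = false
[2.2] false AND false = false
[2.3] true AND false AND true = false
[2] false AND false AND false = false
[root] true OR false = true
Overall: true → admitted

Admitted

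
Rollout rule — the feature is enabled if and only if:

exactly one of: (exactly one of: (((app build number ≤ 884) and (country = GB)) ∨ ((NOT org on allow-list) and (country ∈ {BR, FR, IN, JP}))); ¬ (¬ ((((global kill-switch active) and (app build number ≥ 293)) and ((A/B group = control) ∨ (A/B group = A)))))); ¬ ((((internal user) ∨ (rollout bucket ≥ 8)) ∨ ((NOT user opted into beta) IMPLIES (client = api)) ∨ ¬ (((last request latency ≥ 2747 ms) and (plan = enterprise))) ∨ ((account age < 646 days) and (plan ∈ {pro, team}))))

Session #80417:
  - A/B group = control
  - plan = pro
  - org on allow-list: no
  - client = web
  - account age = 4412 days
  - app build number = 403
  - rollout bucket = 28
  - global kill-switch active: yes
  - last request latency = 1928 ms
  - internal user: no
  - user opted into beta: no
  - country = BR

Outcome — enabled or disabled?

Disabled

Atomic conditions:
  app build number ≤ 884: 403 ≤ 884 is true
  country = GB: BR == GB is false
  NOT org on allow-list: no → true
  country ∈ {BR, FR, IN, JP}: BR is in the set → true
  global kill-switch active: yes → true
  app build number ≥ 293: 403 ≥ 293 is true
  A/B group = control: control == control is true
  A/B group = A: control == A is false
  internal user: no → false
  rollout bucket ≥ 8: 28 ≥ 8 is true
  NOT user opted into beta: no → true
  client = api: web == api is false
  last request latency ≥ 2747 ms: 1928 ≥ 2747 is false
  plan = enterprise: pro == enterprise is false
  account age < 646 days: 4412 < 646 is false
  plan ∈ {pro, team}: pro is in the set → true
Combine:
[1.1.1] true AND false = false
[1.1.2] true AND true = true
[1.1] false OR true = true
[1.2.1.1.1] true AND true = true
[1.2.1.1.2] true OR false = true
[1.2.1.1] true AND true = true
[1.2.1] NOT true = false
[1.2] NOT false = true
[1] exactly-one(true, true) = false
[2.1.1] false OR true = true
[2.1.2] true → false = false
[2.1.3.1] false AND false = false
[2.1.3] NOT false = true
[2.1.4] false AND true = false
[2.1] true OR false OR true OR false = true
[2] NOT true = false
[root] exactly-one(false, false) = false
Overall: false → disabled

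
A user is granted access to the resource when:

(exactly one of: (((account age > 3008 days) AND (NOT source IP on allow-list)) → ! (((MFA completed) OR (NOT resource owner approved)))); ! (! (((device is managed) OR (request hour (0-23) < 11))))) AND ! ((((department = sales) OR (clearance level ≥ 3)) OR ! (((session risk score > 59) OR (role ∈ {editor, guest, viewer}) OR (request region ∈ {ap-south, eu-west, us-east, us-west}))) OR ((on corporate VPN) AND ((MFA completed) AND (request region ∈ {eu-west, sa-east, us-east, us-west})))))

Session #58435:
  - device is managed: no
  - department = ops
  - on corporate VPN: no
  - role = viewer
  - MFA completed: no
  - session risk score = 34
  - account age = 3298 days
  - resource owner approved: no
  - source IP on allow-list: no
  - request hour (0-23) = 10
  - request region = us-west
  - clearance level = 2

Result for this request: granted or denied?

Atomic conditions:
  account age > 3008 days: 3298 > 3008 is true
  NOT source IP on allow-list: no → true
  MFA completed: no → false
  NOT resource owner approved: no → true
  device is managed: no → false
  request hour (0-23) < 11: 10 < 11 is true
  department = sales: ops == sales is false
  clearance level ≥ 3: 2 ≥ 3 is false
  session risk score > 59: 34 > 59 is false
  role ∈ {editor, guest, viewer}: viewer is in the set → true
  request region ∈ {ap-south, eu-west, us-east, us-west}: us-west is in the set → true
  on corporate VPN: no → false
  request region ∈ {eu-west, sa-east, us-east, us-west}: us-west is in the set → true
Combine:
[1.1.1] true AND true = true
[1.1.2.1] false OR true = true
[1.1.2] NOT true = false
[1.1] true → false = false
[1.2.1.1] false OR true = true
[1.2.1] NOT true = false
[1.2] NOT false = true
[1] exactly-one(false, true) = true
[2.1.1] false OR false = false
[2.1.2.1] false OR true OR true = true
[2.1.2] NOT true = false
[2.1.3.2] false AND true = false
[2.1.3] false AND false = false
[2.1] false OR false OR false = false
[2] NOT false = true
[root] true AND true = true
Overall: true → granted

Granted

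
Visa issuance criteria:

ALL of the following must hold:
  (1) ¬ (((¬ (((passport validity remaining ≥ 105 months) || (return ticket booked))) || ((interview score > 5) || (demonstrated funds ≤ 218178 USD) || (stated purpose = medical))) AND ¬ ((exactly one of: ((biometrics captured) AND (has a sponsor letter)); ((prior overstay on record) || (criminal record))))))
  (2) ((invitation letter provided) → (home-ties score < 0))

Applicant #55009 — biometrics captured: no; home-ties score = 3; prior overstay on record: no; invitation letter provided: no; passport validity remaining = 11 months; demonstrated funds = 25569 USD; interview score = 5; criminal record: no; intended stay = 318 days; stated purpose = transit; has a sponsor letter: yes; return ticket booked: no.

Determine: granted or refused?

Atomic conditions:
  passport validity remaining ≥ 105 months: 11 ≥ 105 is false
  return ticket booked: no → false
  interview score > 5: 5 > 5 is false
  demonstrated funds ≤ 218178 USD: 25569 ≤ 218178 is true
  stated purpose = medical: transit == medical is false
  biometrics captured: no → false
  has a sponsor letter: yes → true
  prior overstay on record: no → false
  criminal record: no → false
  invitation letter provided: no → false
  home-ties score < 0: 3 < 0 is false
Combine:
[1.1.1.1.1] false OR false = false
[1.1.1.1] NOT false = true
[1.1.1.2] false OR true OR false = true
[1.1.1] true OR true = true
[1.1.2.1.1] false AND true = false
[1.1.2.1.2] false OR false = false
[1.1.2.1] exactly-one(false, false) = false
[1.1.2] NOT false = true
[1.1] true AND true = true
[1] NOT true = false
[2] false → false (antecedent false ⇒ implication holds) = true
[root] false AND true = false
Overall: false → refused

Refused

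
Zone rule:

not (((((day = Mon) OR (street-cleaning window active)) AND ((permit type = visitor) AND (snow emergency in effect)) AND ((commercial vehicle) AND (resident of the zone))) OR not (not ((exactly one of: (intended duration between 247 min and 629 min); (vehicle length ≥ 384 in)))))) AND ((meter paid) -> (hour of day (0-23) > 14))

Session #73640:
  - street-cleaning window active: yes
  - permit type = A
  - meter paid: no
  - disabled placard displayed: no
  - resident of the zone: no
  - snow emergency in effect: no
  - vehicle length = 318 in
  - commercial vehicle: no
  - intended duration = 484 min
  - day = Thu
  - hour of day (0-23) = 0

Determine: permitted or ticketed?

Ticketed

Atomic conditions:
  day = Mon: Thu == Mon is false
  street-cleaning window active: yes → true
  permit type = visitor: A == visitor is false
  snow emergency in effect: no → false
  commercial vehicle: no → false
  resident of the zone: no → false
  intended duration between 247 min and 629 min: 484 in [247, 629] is true
  vehicle length ≥ 384 in: 318 ≥ 384 is false
  meter paid: no → false
  hour of day (0-23) > 14: 0 > 14 is false
Combine:
[1.1.1.1] false OR true = true
[1.1.1.2] false AND false = false
[1.1.1.3] false AND false = false
[1.1.1] true AND false AND false = false
[1.1.2.1.1] exactly-one(true, false) = true
[1.1.2.1] NOT true = false
[1.1.2] NOT false = true
[1.1] false OR true = true
[1] NOT true = false
[2] false → false (antecedent false ⇒ implication holds) = true
[root] false AND true = false
Overall: false → ticketed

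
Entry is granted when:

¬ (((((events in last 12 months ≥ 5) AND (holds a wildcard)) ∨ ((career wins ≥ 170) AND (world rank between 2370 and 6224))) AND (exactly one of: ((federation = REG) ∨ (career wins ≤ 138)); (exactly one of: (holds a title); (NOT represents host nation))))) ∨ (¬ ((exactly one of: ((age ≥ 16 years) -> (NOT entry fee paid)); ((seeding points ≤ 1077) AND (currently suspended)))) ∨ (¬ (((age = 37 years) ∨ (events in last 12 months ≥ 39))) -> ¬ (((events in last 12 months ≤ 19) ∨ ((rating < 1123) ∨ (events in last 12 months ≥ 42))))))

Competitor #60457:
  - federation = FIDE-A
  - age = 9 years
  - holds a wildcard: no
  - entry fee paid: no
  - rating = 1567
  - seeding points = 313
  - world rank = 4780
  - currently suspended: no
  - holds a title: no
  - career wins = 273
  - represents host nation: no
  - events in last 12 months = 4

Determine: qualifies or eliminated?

Eliminated

Atomic conditions:
  events in last 12 months ≥ 5: 4 ≥ 5 is false
  holds a wildcard: no → false
  career wins ≥ 170: 273 ≥ 170 is true
  world rank between 2370 and 6224: 4780 in [2370, 6224] is true
  federation = REG: FIDE-A == REG is false
  career wins ≤ 138: 273 ≤ 138 is false
  holds a title: no → false
  NOT represents host nation: no → true
  age ≥ 16 years: 9 ≥ 16 is false
  NOT entry fee paid: no → true
  seeding points ≤ 1077: 313 ≤ 1077 is true
  currently suspended: no → false
  age = 37 years: 9 == 37 is false
  events in last 12 months ≥ 39: 4 ≥ 39 is false
  events in last 12 months ≤ 19: 4 ≤ 19 is true
  rating < 1123: 1567 < 1123 is false
  events in last 12 months ≥ 42: 4 ≥ 42 is false
Combine:
[1.1.1.1] false AND false = false
[1.1.1.2] true AND true = true
[1.1.1] false OR true = true
[1.1.2.1] false OR false = false
[1.1.2.2] exactly-one(false, true) = true
[1.1.2] exactly-one(false, true) = true
[1.1] true AND true = true
[1] NOT true = false
[2.1.1.1] false → true (antecedent false ⇒ implication holds) = true
[2.1.1.2] true AND false = false
[2.1.1] exactly-one(true, false) = true
[2.1] NOT true = false
[2.2.1.1] false OR false = false
[2.2.1] NOT false = true
[2.2.2.1.2] false OR false = false
[2.2.2.1] true OR false = true
[2.2.2] NOT true = false
[2.2] true → false = false
[2] false OR false = false
[root] false OR false = false
Overall: false → eliminated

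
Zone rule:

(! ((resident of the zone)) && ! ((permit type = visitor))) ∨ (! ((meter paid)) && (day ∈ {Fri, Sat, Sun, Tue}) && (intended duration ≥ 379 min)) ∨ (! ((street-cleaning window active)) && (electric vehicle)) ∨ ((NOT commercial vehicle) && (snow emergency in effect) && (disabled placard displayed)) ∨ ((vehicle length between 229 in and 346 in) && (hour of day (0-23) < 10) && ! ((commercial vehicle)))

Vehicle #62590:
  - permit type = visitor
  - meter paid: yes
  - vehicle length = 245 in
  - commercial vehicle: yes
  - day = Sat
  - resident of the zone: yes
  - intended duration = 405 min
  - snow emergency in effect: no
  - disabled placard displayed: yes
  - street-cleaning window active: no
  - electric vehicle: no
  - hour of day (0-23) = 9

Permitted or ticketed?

Atomic conditions:
  resident of the zone: yes → true
  permit type = visitor: visitor == visitor is true
  meter paid: yes → true
  day ∈ {Fri, Sat, Sun, Tue}: Sat is in the set → true
  intended duration ≥ 379 min: 405 ≥ 379 is true
  street-cleaning window active: no → false
  electric vehicle: no → false
  NOT commercial vehicle: yes → false
  snow emergency in effect: no → false
  disabled placard displayed: yes → true
  vehicle length between 229 in and 346 in: 245 in [229, 346] is true
  hour of day (0-23) < 10: 9 < 10 is true
  commercial vehicle: yes → true
Combine:
[1.1] NOT true = false
[1.2] NOT true = false
[1] false AND false = false
[2.1] NOT true = false
[2] false AND true AND true = false
[3.1] NOT false = true
[3] true AND false = false
[4] false AND false AND true = false
[5.3] NOT true = false
[5] true AND true AND false = false
[root] false OR false OR false OR false OR false = false
Overall: false → ticketed

Ticketed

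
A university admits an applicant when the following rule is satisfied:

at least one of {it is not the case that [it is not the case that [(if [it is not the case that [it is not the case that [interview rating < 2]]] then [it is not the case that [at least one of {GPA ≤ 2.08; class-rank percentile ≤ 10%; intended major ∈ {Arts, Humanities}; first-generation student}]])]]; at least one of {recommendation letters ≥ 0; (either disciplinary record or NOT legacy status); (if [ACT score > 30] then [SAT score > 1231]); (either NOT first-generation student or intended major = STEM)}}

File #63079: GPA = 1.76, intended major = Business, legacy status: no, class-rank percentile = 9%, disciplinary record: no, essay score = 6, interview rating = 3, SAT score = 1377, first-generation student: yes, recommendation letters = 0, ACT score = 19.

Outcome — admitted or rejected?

Atomic conditions:
  interview rating < 2: 3 < 2 is false
  GPA ≤ 2.08: 1.76 ≤ 2.08 is true
  class-rank percentile ≤ 10%: 9 ≤ 10 is true
  intended major ∈ {Arts, Humanities}: Business is not in the set → false
  first-generation student: yes → true
  recommendation letters ≥ 0: 0 ≥ 0 is true
  disciplinary record: no → false
  NOT legacy status: no → true
  ACT score > 30: 19 > 30 is false
  SAT score > 1231: 1377 > 1231 is true
  NOT first-generation student: yes → false
  intended major = STEM: Business == STEM is false
Combine:
[1.1.1.1.1] NOT false = true
[1.1.1.1] NOT true = false
[1.1.1.2.1] true OR true OR false OR true = true
[1.1.1.2] NOT true = false
[1.1.1] false → false (antecedent false ⇒ implication holds) = true
[1.1] NOT true = false
[1] NOT false = true
[2.2] false OR true = true
[2.3] false → true (antecedent false ⇒ implication holds) = true
[2.4] false OR false = false
[2] true OR true OR true OR false = true
[root] true OR true = true
Overall: true → admitted

Admitted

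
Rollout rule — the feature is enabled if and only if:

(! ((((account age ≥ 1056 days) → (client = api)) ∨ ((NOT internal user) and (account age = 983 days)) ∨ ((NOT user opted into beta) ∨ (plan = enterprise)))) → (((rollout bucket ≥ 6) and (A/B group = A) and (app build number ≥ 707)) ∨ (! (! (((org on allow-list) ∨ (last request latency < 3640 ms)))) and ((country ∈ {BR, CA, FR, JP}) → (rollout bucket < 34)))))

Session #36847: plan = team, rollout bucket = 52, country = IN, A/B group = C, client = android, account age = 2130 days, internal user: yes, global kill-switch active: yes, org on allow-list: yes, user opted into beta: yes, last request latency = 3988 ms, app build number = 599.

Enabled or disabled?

Atomic conditions:
  account age ≥ 1056 days: 2130 ≥ 1056 is true
  client = api: android == api is false
  NOT internal user: yes → false
  account age = 983 days: 2130 == 983 is false
  NOT user opted into beta: yes → false
  plan = enterprise: team == enterprise is false
  rollout bucket ≥ 6: 52 ≥ 6 is true
  A/B group = A: C == A is false
  app build number ≥ 707: 599 ≥ 707 is false
  org on allow-list: yes → true
  last request latency < 3640 ms: 3988 < 3640 is false
  country ∈ {BR, CA, FR, JP}: IN is not in the set → false
  rollout bucket < 34: 52 < 34 is false
Combine:
[1.1.1] true → false = false
[1.1.2] false AND false = false
[1.1.3] false OR false = false
[1.1] false OR false OR false = false
[1] NOT false = true
[2.1] true AND false AND false = false
[2.2.1.1.1] true OR false = true
[2.2.1.1] NOT true = false
[2.2.1] NOT false = true
[2.2.2] false → false (antecedent false ⇒ implication holds) = true
[2.2] true AND true = true
[2] false OR true = true
[root] true → true = true
Overall: true → enabled

Enabled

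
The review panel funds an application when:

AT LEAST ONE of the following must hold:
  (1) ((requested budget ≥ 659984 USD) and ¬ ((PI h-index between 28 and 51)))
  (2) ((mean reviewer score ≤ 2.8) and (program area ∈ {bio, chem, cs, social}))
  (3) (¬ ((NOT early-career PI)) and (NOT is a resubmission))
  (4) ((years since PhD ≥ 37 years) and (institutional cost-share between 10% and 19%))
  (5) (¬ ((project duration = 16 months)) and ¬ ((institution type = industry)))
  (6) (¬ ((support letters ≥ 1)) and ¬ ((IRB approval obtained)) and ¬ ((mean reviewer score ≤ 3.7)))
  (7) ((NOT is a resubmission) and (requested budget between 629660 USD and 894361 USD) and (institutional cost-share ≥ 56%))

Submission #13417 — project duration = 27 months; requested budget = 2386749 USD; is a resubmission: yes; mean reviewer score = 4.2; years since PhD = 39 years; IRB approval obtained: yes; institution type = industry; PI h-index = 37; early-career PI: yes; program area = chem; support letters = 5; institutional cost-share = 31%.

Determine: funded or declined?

Atomic conditions:
  requested budget ≥ 659984 USD: 2386749 ≥ 659984 is true
  PI h-index between 28 and 51: 37 in [28, 51] is true
  mean reviewer score ≤ 2.8: 4.2 ≤ 2.8 is false
  program area ∈ {bio, chem, cs, social}: chem is in the set → true
  NOT early-career PI: yes → false
  NOT is a resubmission: yes → false
  years since PhD ≥ 37 years: 39 ≥ 37 is true
  institutional cost-share between 10% and 19%: 31 in [10, 19] is false
  project duration = 16 months: 27 == 16 is false
  institution type = industry: industry == industry is true
  support letters ≥ 1: 5 ≥ 1 is true
  IRB approval obtained: yes → true
  mean reviewer score ≤ 3.7: 4.2 ≤ 3.7 is false
  requested budget between 629660 USD and 894361 USD: 2386749 in [629660, 894361] is false
  institutional cost-share ≥ 56%: 31 ≥ 56 is false
Combine:
[1.2] NOT true = false
[1] true AND false = false
[2] false AND true = false
[3.1] NOT false = true
[3] true AND false = false
[4] true AND false = false
[5.1] NOT false = true
[5.2] NOT true = false
[5] true AND false = false
[6.1] NOT true = false
[6.2] NOT true = false
[6.3] NOT false = true
[6] false AND false AND true = false
[7] false AND false AND false = false
[root] false OR false OR false OR false OR false OR false OR false = false
Overall: false → declined

Declined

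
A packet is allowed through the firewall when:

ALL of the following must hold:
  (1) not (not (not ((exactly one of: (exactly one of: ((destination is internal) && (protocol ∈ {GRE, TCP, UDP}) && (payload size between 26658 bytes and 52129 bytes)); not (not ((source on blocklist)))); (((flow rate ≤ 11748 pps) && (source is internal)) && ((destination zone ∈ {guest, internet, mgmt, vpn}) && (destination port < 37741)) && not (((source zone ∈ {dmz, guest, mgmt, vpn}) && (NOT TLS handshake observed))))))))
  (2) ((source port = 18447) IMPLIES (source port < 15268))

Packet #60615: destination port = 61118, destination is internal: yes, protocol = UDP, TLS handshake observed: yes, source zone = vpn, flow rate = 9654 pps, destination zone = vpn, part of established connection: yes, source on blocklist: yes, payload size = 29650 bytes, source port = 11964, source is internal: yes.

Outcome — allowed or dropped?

Allowed

Atomic conditions:
  destination is internal: yes → true
  protocol ∈ {GRE, TCP, UDP}: UDP is in the set → true
  payload size between 26658 bytes and 52129 bytes: 29650 in [26658, 52129] is true
  source on blocklist: yes → true
  flow rate ≤ 11748 pps: 9654 ≤ 11748 is true
  source is internal: yes → true
  destination zone ∈ {guest, internet, mgmt, vpn}: vpn is in the set → true
  destination port < 37741: 61118 < 37741 is false
  source zone ∈ {dmz, guest, mgmt, vpn}: vpn is in the set → true
  NOT TLS handshake observed: yes → false
  source port = 18447: 11964 == 18447 is false
  source port < 15268: 11964 < 15268 is true
Combine:
[1.1.1.1.1.1] true AND true AND true = true
[1.1.1.1.1.2.1] NOT true = false
[1.1.1.1.1.2] NOT false = true
[1.1.1.1.1] exactly-one(true, true) = false
[1.1.1.1.2.1] true AND true = true
[1.1.1.1.2.2] true AND false = false
[1.1.1.1.2.3.1] true AND false = false
[1.1.1.1.2.3] NOT false = true
[1.1.1.1.2] true AND false AND true = false
[1.1.1.1] exactly-one(false, false) = false
[1.1.1] NOT false = true
[1.1] NOT true = false
[1] NOT false = true
[2] false → true (antecedent false ⇒ implication holds) = true
[root] true AND true = true
Overall: true → allowed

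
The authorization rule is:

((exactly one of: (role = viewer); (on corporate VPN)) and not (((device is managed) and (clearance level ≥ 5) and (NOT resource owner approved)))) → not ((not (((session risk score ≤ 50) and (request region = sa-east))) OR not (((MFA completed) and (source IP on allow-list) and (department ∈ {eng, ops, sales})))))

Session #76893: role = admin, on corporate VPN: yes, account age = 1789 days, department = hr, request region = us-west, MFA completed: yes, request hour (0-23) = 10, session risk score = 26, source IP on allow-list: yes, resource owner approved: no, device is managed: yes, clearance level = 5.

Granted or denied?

Granted

Atomic conditions:
  role = viewer: admin == viewer is false
  on corporate VPN: yes → true
  device is managed: yes → true
  clearance level ≥ 5: 5 ≥ 5 is true
  NOT resource owner approved: no → true
  session risk score ≤ 50: 26 ≤ 50 is true
  request region = sa-east: us-west == sa-east is false
  MFA completed: yes → true
  source IP on allow-list: yes → true
  department ∈ {eng, ops, sales}: hr is not in the set → false
Combine:
[1.1] exactly-one(false, true) = true
[1.2.1] true AND true AND true = true
[1.2] NOT true = false
[1] true AND false = false
[2.1.1.1] true AND false = false
[2.1.1] NOT false = true
[2.1.2.1] true AND true AND false = false
[2.1.2] NOT false = true
[2.1] true OR true = true
[2] NOT true = false
[root] false → false (antecedent false ⇒ implication holds) = true
Overall: true → granted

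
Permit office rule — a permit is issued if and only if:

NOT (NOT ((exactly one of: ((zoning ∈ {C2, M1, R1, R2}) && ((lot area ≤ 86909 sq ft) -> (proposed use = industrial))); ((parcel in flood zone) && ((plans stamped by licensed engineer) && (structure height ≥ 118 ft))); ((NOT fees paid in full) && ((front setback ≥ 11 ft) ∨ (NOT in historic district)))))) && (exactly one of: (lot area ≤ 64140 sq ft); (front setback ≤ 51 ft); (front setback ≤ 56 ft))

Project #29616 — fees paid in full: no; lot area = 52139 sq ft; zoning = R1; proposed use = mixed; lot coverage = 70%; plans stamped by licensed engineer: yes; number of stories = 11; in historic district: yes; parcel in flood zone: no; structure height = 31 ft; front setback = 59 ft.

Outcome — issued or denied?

Issued

Atomic conditions:
  zoning ∈ {C2, M1, R1, R2}: R1 is in the set → true
  lot area ≤ 86909 sq ft: 52139 ≤ 86909 is true
  proposed use = industrial: mixed == industrial is false
  parcel in flood zone: no → false
  plans stamped by licensed engineer: yes → true
  structure height ≥ 118 ft: 31 ≥ 118 is false
  NOT fees paid in full: no → true
  front setback ≥ 11 ft: 59 ≥ 11 is true
  NOT in historic district: yes → false
  lot area ≤ 64140 sq ft: 52139 ≤ 64140 is true
  front setback ≤ 51 ft: 59 ≤ 51 is false
  front setback ≤ 56 ft: 59 ≤ 56 is false
Combine:
[1.1.1.1.2] true → false = false
[1.1.1.1] true AND false = false
[1.1.1.2.2] true AND false = false
[1.1.1.2] false AND false = false
[1.1.1.3.2] true OR false = true
[1.1.1.3] true AND true = true
[1.1.1] exactly-one(false, false, true) = true
[1.1] NOT true = false
[1] NOT false = true
[2] exactly-one(true, false, false) = true
[root] true AND true = true
Overall: true → issued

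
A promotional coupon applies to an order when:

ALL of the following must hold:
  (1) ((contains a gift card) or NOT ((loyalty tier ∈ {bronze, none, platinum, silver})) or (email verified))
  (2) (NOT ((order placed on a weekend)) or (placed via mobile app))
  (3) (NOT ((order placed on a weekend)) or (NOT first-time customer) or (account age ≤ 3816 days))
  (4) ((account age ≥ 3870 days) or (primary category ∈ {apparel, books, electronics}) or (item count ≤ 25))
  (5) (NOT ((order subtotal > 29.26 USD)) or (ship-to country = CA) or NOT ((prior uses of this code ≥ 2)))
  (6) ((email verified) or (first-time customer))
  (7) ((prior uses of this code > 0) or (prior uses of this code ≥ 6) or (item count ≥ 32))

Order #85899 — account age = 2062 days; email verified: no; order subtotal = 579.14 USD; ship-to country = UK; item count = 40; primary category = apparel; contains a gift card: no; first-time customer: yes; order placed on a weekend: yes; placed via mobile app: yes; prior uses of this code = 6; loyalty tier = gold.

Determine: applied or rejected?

Atomic conditions:
  contains a gift card: no → false
  loyalty tier ∈ {bronze, none, platinum, silver}: gold is not in the set → false
  email verified: no → false
  order placed on a weekend: yes → true
  placed via mobile app: yes → true
  NOT first-time customer: yes → false
  account age ≤ 3816 days: 2062 ≤ 3816 is true
  account age ≥ 3870 days: 2062 ≥ 3870 is false
  primary category ∈ {apparel, books, electronics}: apparel is in the set → true
  item count ≤ 25: 40 ≤ 25 is false
  order subtotal > 29.26 USD: 579.14 > 29.26 is true
  ship-to country = CA: UK == CA is false
  prior uses of this code ≥ 2: 6 ≥ 2 is true
  first-time customer: yes → true
  prior uses of this code > 0: 6 > 0 is true
  prior uses of this code ≥ 6: 6 ≥ 6 is true
  item count ≥ 32: 40 ≥ 32 is true
Combine:
[1.2] NOT false = true
[1] false OR true OR false = true
[2.1] NOT true = false
[2] false OR true = true
[3.1] NOT true = false
[3] false OR false OR true = true
[4] false OR true OR false = true
[5.1] NOT true = false
[5.3] NOT true = false
[5] false OR false OR false = false
[6] false OR true = true
[7] true OR true OR true = true
[root] true AND true AND true AND true AND false AND true AND true = false
Overall: false → rejected

Rejected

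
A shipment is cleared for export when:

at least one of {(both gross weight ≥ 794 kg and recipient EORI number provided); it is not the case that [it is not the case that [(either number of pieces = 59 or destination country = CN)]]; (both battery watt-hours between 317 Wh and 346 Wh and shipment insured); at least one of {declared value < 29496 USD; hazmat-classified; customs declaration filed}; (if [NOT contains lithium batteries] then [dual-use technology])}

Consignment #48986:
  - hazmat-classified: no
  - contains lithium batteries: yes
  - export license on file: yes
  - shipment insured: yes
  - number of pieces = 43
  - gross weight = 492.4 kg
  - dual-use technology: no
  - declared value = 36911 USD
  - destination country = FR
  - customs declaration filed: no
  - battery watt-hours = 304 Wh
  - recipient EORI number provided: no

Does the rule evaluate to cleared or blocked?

Cleared

Atomic conditions:
  gross weight ≥ 794 kg: 492.4 ≥ 794 is false
  recipient EORI number provided: no → false
  number of pieces = 59: 43 == 59 is false
  destination country = CN: FR == CN is false
  battery watt-hours between 317 Wh and 346 Wh: 304 in [317, 346] is false
  shipment insured: yes → true
  declared value < 29496 USD: 36911 < 29496 is false
  hazmat-classified: no → false
  customs declaration filed: no → false
  NOT contains lithium batteries: yes → false
  dual-use technology: no → false
Combine:
[1] false AND false = false
[2.1.1] false OR false = false
[2.1] NOT false = true
[2] NOT true = false
[3] false AND true = false
[4] false OR false OR false = false
[5] false → false (antecedent false ⇒ implication holds) = true
[root] false OR false OR false OR false OR true = true
Overall: true → cleared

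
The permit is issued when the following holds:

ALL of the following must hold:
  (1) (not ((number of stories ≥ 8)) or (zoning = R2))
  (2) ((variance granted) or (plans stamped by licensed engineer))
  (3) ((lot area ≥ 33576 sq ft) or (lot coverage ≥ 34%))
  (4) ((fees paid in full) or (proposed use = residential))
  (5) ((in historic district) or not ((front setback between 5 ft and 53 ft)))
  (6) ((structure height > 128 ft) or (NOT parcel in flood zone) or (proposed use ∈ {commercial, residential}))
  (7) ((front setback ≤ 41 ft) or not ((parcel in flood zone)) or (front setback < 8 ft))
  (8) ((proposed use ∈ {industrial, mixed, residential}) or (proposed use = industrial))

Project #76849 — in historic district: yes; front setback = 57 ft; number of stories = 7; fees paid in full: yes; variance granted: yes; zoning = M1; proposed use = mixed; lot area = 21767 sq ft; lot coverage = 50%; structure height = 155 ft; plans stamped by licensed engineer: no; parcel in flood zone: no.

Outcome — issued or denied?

Issued

Atomic conditions:
  number of stories ≥ 8: 7 ≥ 8 is false
  zoning = R2: M1 == R2 is false
  variance granted: yes → true
  plans stamped by licensed engineer: no → false
  lot area ≥ 33576 sq ft: 21767 ≥ 33576 is false
  lot coverage ≥ 34%: 50 ≥ 34 is true
  fees paid in full: yes → true
  proposed use = residential: mixed == residential is false
  in historic district: yes → true
  front setback between 5 ft and 53 ft: 57 in [5, 53] is false
  structure height > 128 ft: 155 > 128 is true
  NOT parcel in flood zone: no → true
  proposed use ∈ {commercial, residential}: mixed is not in the set → false
  front setback ≤ 41 ft: 57 ≤ 41 is false
  parcel in flood zone: no → false
  front setback < 8 ft: 57 < 8 is false
  proposed use ∈ {industrial, mixed, residential}: mixed is in the set → true
  proposed use = industrial: mixed == industrial is false
Combine:
[1.1] NOT false = true
[1] true OR false = true
[2] true OR false = true
[3] false OR true = true
[4] true OR false = true
[5.2] NOT false = true
[5] true OR true = true
[6] true OR true OR false = true
[7.2] NOT false = true
[7] false OR true OR false = true
[8] true OR false = true
[root] true AND true AND true AND true AND true AND true AND true AND true = true
Overall: true → issued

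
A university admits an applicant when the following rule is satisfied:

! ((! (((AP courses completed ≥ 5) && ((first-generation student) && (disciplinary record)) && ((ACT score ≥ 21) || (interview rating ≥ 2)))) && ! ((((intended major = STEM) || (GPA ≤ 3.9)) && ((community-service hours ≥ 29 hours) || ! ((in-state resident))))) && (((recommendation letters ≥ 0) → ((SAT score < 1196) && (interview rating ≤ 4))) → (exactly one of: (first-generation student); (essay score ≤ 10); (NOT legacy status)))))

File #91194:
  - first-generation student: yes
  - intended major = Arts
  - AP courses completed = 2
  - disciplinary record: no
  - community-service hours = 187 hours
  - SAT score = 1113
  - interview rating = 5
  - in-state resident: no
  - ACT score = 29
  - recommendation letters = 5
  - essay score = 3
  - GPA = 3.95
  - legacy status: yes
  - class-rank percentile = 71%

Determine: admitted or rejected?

Atomic conditions:
  AP courses completed ≥ 5: 2 ≥ 5 is false
  first-generation student: yes → true
  disciplinary record: no → false
  ACT score ≥ 21: 29 ≥ 21 is true
  interview rating ≥ 2: 5 ≥ 2 is true
  intended major = STEM: Arts == STEM is false
  GPA ≤ 3.9: 3.95 ≤ 3.9 is false
  community-service hours ≥ 29 hours: 187 ≥ 29 is true
  in-state resident: no → false
  recommendation letters ≥ 0: 5 ≥ 0 is true
  SAT score < 1196: 1113 < 1196 is true
  interview rating ≤ 4: 5 ≤ 4 is false
  essay score ≤ 10: 3 ≤ 10 is true
  NOT legacy status: yes → false
Combine:
[1.1.1.2] true AND false = false
[1.1.1.3] true OR true = true
[1.1.1] false AND false AND true = false
[1.1] NOT false = true
[1.2.1.1] false OR false = false
[1.2.1.2.2] NOT false = true
[1.2.1.2] true OR true = true
[1.2.1] false AND true = false
[1.2] NOT false = true
[1.3.1.2] true AND false = false
[1.3.1] true → false = false
[1.3.2] exactly-one(true, true, false) = false
[1.3] false → false (antecedent false ⇒ implication holds) = true
[1] true AND true AND true = true
[root] NOT true = false
Overall: false → rejected

Rejected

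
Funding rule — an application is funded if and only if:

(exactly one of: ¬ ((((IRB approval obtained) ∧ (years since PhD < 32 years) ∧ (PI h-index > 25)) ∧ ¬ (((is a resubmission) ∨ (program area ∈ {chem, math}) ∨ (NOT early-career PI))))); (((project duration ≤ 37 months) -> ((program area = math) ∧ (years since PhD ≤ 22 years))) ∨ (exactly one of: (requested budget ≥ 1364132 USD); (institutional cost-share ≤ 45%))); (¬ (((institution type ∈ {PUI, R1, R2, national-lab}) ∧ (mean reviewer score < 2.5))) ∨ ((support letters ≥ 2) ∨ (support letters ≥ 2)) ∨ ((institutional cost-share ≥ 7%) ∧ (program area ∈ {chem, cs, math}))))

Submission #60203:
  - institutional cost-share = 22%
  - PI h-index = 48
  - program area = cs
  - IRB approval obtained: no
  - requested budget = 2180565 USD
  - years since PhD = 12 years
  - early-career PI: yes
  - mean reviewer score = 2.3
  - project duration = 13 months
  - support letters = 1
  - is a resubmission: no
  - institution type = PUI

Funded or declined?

Declined

Atomic conditions:
  IRB approval obtained: no → false
  years since PhD < 32 years: 12 < 32 is true
  PI h-index > 25: 48 > 25 is true
  is a resubmission: no → false
  program area ∈ {chem, math}: cs is not in the set → false
  NOT early-career PI: yes → false
  project duration ≤ 37 months: 13 ≤ 37 is true
  program area = math: cs == math is false
  years since PhD ≤ 22 years: 12 ≤ 22 is true
  requested budget ≥ 1364132 USD: 2180565 ≥ 1364132 is true
  institutional cost-share ≤ 45%: 22 ≤ 45 is true
  institution type ∈ {PUI, R1, R2, national-lab}: PUI is in the set → true
  mean reviewer score < 2.5: 2.3 < 2.5 is true
  support letters ≥ 2: 1 ≥ 2 is false
  institutional cost-share ≥ 7%: 22 ≥ 7 is true
  program area ∈ {chem, cs, math}: cs is in the set → true
Combine:
[1.1.1] false AND true AND true = false
[1.1.2.1] false OR false OR false = false
[1.1.2] NOT false = true
[1.1] false AND true = false
[1] NOT false = true
[2.1.2] false AND true = false
[2.1] true → false = false
[2.2] exactly-one(true, true) = false
[2] false OR false = false
[3.1.1] true AND true = true
[3.1] NOT true = false
[3.2] false OR false = false
[3.3] true AND true = true
[3] false OR false OR true = true
[root] exactly-one(true, false, true) = false
Overall: false → declined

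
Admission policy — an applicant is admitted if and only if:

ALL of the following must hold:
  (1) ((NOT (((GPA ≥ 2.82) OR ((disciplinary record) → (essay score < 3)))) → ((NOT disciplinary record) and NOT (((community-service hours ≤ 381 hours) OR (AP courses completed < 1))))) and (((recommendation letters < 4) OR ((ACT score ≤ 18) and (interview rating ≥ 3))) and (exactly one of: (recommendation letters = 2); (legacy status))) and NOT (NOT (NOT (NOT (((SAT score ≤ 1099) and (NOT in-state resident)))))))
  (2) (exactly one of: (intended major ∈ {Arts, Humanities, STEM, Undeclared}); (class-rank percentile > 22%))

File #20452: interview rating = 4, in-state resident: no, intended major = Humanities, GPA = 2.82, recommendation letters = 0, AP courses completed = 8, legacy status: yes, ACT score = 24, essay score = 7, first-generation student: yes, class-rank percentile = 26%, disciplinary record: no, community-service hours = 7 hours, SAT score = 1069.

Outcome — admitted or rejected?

Atomic conditions:
  GPA ≥ 2.82: 2.82 ≥ 2.82 is true
  disciplinary record: no → false
  essay score < 3: 7 < 3 is false
  NOT disciplinary record: no → true
  community-service hours ≤ 381 hours: 7 ≤ 381 is true
  AP courses completed < 1: 8 < 1 is false
  recommendation letters < 4: 0 < 4 is true
  ACT score ≤ 18: 24 ≤ 18 is false
  interview rating ≥ 3: 4 ≥ 3 is true
  recommendation letters = 2: 0 == 2 is false
  legacy status: yes → true
  SAT score ≤ 1099: 1069 ≤ 1099 is true
  NOT in-state resident: no → true
  intended major ∈ {Arts, Humanities, STEM, Undeclared}: Humanities is in the set → true
  class-rank percentile > 22%: 26 > 22 is true
Combine:
[1.1.1.1.2] false → false (antecedent false ⇒ implication holds) = true
[1.1.1.1] true OR true = true
[1.1.1] NOT true = false
[1.1.2.2.1] true OR false = true
[1.1.2.2] NOT true = false
[1.1.2] true AND false = false
[1.1] false → false (antecedent false ⇒ implication holds) = true
[1.2.1.2] false AND true = false
[1.2.1] true OR false = true
[1.2.2] exactly-one(false, true) = true
[1.2] true AND true = true
[1.3.1.1.1.1] true AND true = true
[1.3.1.1.1] NOT true = false
[1.3.1.1] NOT false = true
[1.3.1] NOT true = false
[1.3] NOT false = true
[1] true AND true AND true = true
[2] exactly-one(true, true) = false
[root] true AND false = false
Overall: false → rejected

Rejected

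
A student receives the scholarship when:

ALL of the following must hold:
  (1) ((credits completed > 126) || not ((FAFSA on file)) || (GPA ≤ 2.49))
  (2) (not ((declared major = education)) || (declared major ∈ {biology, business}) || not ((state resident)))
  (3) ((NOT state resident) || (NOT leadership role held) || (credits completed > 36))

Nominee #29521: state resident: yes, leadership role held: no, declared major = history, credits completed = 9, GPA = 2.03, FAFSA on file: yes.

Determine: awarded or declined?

Atomic conditions:
  credits completed > 126: 9 > 126 is false
  FAFSA on file: yes → true
  GPA ≤ 2.49: 2.03 ≤ 2.49 is true
  declared major = education: history == education is false
  declared major ∈ {biology, business}: history is not in the set → false
  state resident: yes → true
  NOT state resident: yes → false
  NOT leadership role held: no → true
  credits completed > 36: 9 > 36 is false
Combine:
[1.2] NOT true = false
[1] false OR false OR true = true
[2.1] NOT false = true
[2.3] NOT true = false
[2] true OR false OR false = true
[3] false OR true OR false = true
[root] true AND true AND true = true
Overall: true → awarded

Awarded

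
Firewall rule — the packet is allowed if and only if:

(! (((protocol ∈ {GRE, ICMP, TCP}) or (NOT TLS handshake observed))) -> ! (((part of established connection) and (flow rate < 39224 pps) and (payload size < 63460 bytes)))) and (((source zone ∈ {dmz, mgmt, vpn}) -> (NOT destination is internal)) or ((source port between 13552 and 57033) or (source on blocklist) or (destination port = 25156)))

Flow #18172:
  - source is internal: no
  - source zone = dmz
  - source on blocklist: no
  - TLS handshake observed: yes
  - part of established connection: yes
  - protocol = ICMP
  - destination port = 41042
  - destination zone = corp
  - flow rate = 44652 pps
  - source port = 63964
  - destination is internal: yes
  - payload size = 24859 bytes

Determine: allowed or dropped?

Atomic conditions:
  protocol ∈ {GRE, ICMP, TCP}: ICMP is in the set → true
  NOT TLS handshake observed: yes → false
  part of established connection: yes → true
  flow rate < 39224 pps: 44652 < 39224 is false
  payload size < 63460 bytes: 24859 < 63460 is true
  source zone ∈ {dmz, mgmt, vpn}: dmz is in the set → true
  NOT destination is internal: yes → false
  source port between 13552 and 57033: 63964 in [13552, 57033] is false
  source on blocklist: no → false
  destination port = 25156: 41042 == 25156 is false
Combine:
[1.1.1] true OR false = true
[1.1] NOT true = false
[1.2.1] true AND false AND true = false
[1.2] NOT false = true
[1] false → true (antecedent false ⇒ implication holds) = true
[2.1] true → false = false
[2.2] false OR false OR false = false
[2] false OR false = false
[root] true AND false = false
Overall: false → dropped

Dropped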